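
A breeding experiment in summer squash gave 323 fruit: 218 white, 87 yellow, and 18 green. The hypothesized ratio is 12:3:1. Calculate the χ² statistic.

14.205

The 12:3:1 ratio has 16 parts, so with N = 323 the expected counts are:
  white: 323 × 12/16 = 242.25
  yellow: 323 × 3/16 = 60.5625
  green: 323 × 1/16 = 20.1875
χ² = Σ (O − E)² / E
  white: (218 − 242.25)² / 242.25 = 2.4275
  yellow: (87 − 60.5625)² / 60.5625 = 11.5408
  green: (18 − 20.1875)² / 20.1875 = 0.2370
χ² = 2.4275 + 11.5408 + 0.2370 = 14.2053 ≈ 14.205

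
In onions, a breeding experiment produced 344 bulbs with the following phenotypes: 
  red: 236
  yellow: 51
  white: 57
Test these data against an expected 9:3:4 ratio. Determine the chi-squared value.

21.939

Expected counts for N = 344 under a 9:3:4 ratio (total parts = 16):
  red: 344 × 9/16 = 193.5
  yellow: 344 × 3/16 = 64.5
  white: 344 × 4/16 = 86
χ² = Σ (O − E)² / E
  red: (236 − 193.5)² / 193.5 = 9.3346
  yellow: (51 − 64.5)² / 64.5 = 2.8256
  white: (57 − 86)² / 86 = 9.7791
χ² = 9.3346 + 2.8256 + 9.7791 = 21.9393 ≈ 21.939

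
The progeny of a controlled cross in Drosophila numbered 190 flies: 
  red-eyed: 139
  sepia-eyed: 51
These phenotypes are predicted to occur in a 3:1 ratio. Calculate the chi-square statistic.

0.344

Expected counts for N = 190 under a 3:1 ratio (total parts = 4):
  red-eyed: 190 × 3/4 = 142.5
  sepia-eyed: 190 × 1/4 = 47.5
χ² = Σ (O − E)² / E
  red-eyed: (139 − 142.5)² / 142.5 = 0.0860
  sepia-eyed: (51 − 47.5)² / 47.5 = 0.2579
χ² = 0.0860 + 0.2579 = 0.3439 ≈ 0.344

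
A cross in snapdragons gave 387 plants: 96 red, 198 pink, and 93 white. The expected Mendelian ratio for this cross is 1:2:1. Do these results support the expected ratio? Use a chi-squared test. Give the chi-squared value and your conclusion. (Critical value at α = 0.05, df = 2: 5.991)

Total ratio parts = 4. Expected numbers out of 387:
  red: 387 × 1/4 = 96.75
  pink: 387 × 2/4 = 193.5
  white: 387 × 1/4 = 96.75
χ² = Σ (O − E)² / E
  red: (96 − 96.75)² / 96.75 = 0.0058
  pink: (198 − 193.5)² / 193.5 = 0.1047
  white: (93 − 96.75)² / 96.75 = 0.1453
χ² = 0.0058 + 0.1047 + 0.1453 = 0.2558 ≈ 0.256
Degrees of freedom = 3 − 1 = 2; critical value at α = 0.05 is 5.991.
Since 0.256 < 5.991, we fail to reject the null hypothesis — the data are consistent with the 1:2:1 ratio.

0.256; consistent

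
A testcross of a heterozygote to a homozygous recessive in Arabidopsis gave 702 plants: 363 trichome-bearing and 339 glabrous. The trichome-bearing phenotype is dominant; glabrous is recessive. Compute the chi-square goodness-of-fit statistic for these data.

A testcross of a heterozygote (Aa × aa) gives a 1:1 phenotypic ratio.
Expected counts for N = 702 under a 1:1 ratio (total parts = 2):
  trichome-bearing: 702 × 1/2 = 351
  glabrous: 702 × 1/2 = 351
χ² = Σ (O − E)² / E
  trichome-bearing: (363 − 351)² / 351 = 0.4103
  glabrous: (339 − 351)² / 351 = 0.4103
χ² = 0.4103 + 0.4103 = 0.8206 ≈ 0.821

0.821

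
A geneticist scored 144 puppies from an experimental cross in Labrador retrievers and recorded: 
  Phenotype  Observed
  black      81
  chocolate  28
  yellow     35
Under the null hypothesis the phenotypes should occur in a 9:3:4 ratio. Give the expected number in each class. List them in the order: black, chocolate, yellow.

Total ratio parts = 16. Expected numbers out of 144:
  black: 144 × 9/16 = 81
  chocolate: 144 × 3/16 = 27
  yellow: 144 × 4/16 = 36

81, 27, 36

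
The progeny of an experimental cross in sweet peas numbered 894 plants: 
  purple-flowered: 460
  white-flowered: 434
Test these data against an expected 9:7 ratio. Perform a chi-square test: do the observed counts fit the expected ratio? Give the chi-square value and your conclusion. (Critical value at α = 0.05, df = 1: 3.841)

8.355; not consistent

Expected counts for N = 894 under a 9:7 ratio (total parts = 16):
  purple-flowered: 894 × 9/16 = 502.875
  white-flowered: 894 × 7/16 = 391.125
χ² = Σ (O − E)² / E
  purple-flowered: (460 − 502.875)² / 502.875 = 3.6555
  white-flowered: (434 − 391.125)² / 391.125 = 4.6999
χ² = 3.6555 + 4.6999 = 8.3554 ≈ 8.355
Degrees of freedom = 2 − 1 = 1; critical value at α = 0.05 is 3.841.
Since 8.355 > 3.841, we reject the null hypothesis — the data do not fit the 9:7 ratio.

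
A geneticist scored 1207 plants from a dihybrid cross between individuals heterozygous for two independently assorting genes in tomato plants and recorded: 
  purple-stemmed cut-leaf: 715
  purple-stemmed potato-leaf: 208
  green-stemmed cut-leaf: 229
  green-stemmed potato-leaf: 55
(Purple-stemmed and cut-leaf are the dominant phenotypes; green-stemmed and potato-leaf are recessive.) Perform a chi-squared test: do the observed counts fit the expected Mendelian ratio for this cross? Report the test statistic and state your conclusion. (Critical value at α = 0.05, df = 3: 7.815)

A dihybrid F₂ with independent assortment and complete dominance at both loci gives a 9:3:3:1 phenotypic ratio.
The 9:3:3:1 ratio has 16 parts, so with N = 1207 the expected counts are:
  purple-stemmed cut-leaf: 1207 × 9/16 = 678.9375
  purple-stemmed potato-leaf: 1207 × 3/16 = 226.3125
  green-stemmed cut-leaf: 1207 × 3/16 = 226.3125
  green-stemmed potato-leaf: 1207 × 1/16 = 75.4375
χ² = Σ (O − E)² / E
  purple-stemmed cut-leaf: (715 − 678.9375)² / 678.9375 = 1.9155
  purple-stemmed potato-leaf: (208 − 226.3125)² / 226.3125 = 1.4818
  green-stemmed cut-leaf: (229 − 226.3125)² / 226.3125 = 0.0319
  green-stemmed potato-leaf: (55 − 75.4375)² / 75.4375 = 5.5369
χ² = 1.9155 + 1.4818 + 0.0319 + 5.5369 = 8.9661 ≈ 8.966
Degrees of freedom = 4 − 1 = 3; critical value at α = 0.05 is 7.815.
Since 8.966 > 7.815, we reject the null hypothesis — the data do not fit the 9:3:3:1 ratio.

8.966; not consistent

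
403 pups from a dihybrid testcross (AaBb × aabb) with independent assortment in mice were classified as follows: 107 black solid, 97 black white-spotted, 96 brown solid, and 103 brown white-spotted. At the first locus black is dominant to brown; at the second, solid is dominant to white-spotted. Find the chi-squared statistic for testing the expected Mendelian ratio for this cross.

0.801

A dihybrid testcross with independent assortment gives a 1:1:1:1 ratio.
Expected counts for N = 403 under a 1:1:1:1 ratio (total parts = 4):
  black solid: 403 × 1/4 = 100.75
  black white-spotted: 403 × 1/4 = 100.75
  brown solid: 403 × 1/4 = 100.75
  brown white-spotted: 403 × 1/4 = 100.75
χ² = Σ (O − E)² / E
  black solid: (107 − 100.75)² / 100.75 = 0.3877
  black white-spotted: (97 − 100.75)² / 100.75 = 0.1396
  brown solid: (96 − 100.75)² / 100.75 = 0.2239
  brown white-spotted: (103 − 100.75)² / 100.75 = 0.0502
χ² = 0.3877 + 0.1396 + 0.2239 + 0.0502 = 0.8014 ≈ 0.801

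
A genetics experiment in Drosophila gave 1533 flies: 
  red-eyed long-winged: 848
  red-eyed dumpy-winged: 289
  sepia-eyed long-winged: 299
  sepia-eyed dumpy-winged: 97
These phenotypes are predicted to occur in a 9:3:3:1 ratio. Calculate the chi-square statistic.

0.726

Expected counts for N = 1533 under a 9:3:3:1 ratio (total parts = 16):
  red-eyed long-winged: 1533 × 9/16 = 862.3125
  red-eyed dumpy-winged: 1533 × 3/16 = 287.4375
  sepia-eyed long-winged: 1533 × 3/16 = 287.4375
  sepia-eyed dumpy-winged: 1533 × 1/16 = 95.8125
χ² = Σ (O − E)² / E
  red-eyed long-winged: (848 − 862.3125)² / 862.3125 = 0.2376
  red-eyed dumpy-winged: (289 − 287.4375)² / 287.4375 = 0.0085
  sepia-eyed long-winged: (299 − 287.4375)² / 287.4375 = 0.4651
  sepia-eyed dumpy-winged: (97 − 95.8125)² / 95.8125 = 0.0147
χ² = 0.2376 + 0.0085 + 0.4651 + 0.0147 = 0.7259 ≈ 0.726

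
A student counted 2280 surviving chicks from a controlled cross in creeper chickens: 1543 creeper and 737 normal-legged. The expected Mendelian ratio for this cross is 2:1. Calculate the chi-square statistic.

1.044

Expected counts for N = 2280 under a 2:1 ratio (total parts = 3):
  creeper: 2280 × 2/3 = 1520
  normal-legged: 2280 × 1/3 = 760
χ² = Σ (O − E)² / E
  creeper: (1543 − 1520)² / 1520 = 0.3480
  normal-legged: (737 − 760)² / 760 = 0.6961
χ² = 0.3480 + 0.6961 = 1.0441 ≈ 1.044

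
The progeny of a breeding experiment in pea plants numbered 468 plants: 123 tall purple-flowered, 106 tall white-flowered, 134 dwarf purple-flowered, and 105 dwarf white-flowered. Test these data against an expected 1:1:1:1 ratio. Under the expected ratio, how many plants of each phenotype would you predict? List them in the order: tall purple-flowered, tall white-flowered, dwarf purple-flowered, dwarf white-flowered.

117, 117, 117, 117

Under the 1:1:1:1 hypothesis (Σ ratio = 4, N = 468):
  tall purple-flowered: 468 × 1/4 = 117
  tall white-flowered: 468 × 1/4 = 117
  dwarf purple-flowered: 468 × 1/4 = 117
  dwarf white-flowered: 468 × 1/4 = 117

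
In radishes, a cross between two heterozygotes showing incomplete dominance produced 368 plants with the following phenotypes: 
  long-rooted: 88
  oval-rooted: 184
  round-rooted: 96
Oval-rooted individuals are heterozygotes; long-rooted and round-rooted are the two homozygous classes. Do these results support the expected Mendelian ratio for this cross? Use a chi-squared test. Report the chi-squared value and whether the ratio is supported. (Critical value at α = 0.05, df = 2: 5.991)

With incomplete dominance, a heterozygote × heterozygote cross gives a 1:2:1 phenotypic ratio.
Total ratio parts = 4. Expected numbers out of 368:
  long-rooted: 368 × 1/4 = 92
  oval-rooted: 368 × 2/4 = 184
  round-rooted: 368 × 1/4 = 92
χ² = Σ (O − E)² / E
  long-rooted: (88 − 92)² / 92 = 0.1739
  oval-rooted: (184 − 184)² / 184 = 0.0000
  round-rooted: (96 − 92)² / 92 = 0.1739
χ² = 0.1739 + 0.0000 + 0.1739 = 0.3478 ≈ 0.348
Degrees of freedom = 3 − 1 = 2; critical value at α = 0.05 is 5.991.
Since 0.348 < 5.991, we fail to reject the null hypothesis — the data are consistent with the 1:2:1 ratio.

0.348; consistent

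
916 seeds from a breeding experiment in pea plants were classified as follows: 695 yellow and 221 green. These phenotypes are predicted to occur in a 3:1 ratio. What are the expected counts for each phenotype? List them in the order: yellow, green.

687, 229

The 3:1 ratio has 4 parts, so with N = 916 the expected counts are:
  yellow: 916 × 3/4 = 687
  green: 916 × 1/4 = 229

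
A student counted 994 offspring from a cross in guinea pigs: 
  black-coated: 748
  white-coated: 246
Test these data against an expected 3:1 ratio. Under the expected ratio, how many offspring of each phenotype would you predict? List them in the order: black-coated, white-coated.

745.5, 248.5

Under the 3:1 hypothesis (Σ ratio = 4, N = 994):
  black-coated: 994 × 3/4 = 745.5
  white-coated: 994 × 1/4 = 248.5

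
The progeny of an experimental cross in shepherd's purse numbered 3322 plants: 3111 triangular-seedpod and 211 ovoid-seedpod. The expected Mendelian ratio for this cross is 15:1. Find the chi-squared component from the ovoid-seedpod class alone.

0.055

The 15:1 ratio has 16 parts, so with N = 3322 the expected counts are:
  triangular-seedpod: 3322 × 15/16 = 3114.375
  ovoid-seedpod: 3322 × 1/16 = 207.625
Contribution of ovoid-seedpod: (211 − 207.625)² / 207.625 = 0.0549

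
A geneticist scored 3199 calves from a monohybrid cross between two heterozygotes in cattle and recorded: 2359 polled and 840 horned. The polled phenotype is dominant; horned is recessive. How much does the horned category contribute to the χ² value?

2.026

For a monohybrid cross between heterozygotes with complete dominance, the expected phenotypic ratio is 3:1.
The 3:1 ratio has 4 parts, so with N = 3199 the expected counts are:
  polled: 3199 × 3/4 = 2399.25
  horned: 3199 × 1/4 = 799.75
Contribution of horned: (840 − 799.75)² / 799.75 = 2.0257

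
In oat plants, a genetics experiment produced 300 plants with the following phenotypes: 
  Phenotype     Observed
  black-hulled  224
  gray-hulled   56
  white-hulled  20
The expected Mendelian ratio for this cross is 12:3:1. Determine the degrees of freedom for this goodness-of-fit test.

A goodness-of-fit test with 3 phenotype classes has df = 3 − 1 = 2.

2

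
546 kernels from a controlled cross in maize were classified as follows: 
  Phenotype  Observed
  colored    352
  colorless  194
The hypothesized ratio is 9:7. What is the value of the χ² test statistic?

14.987

The 9:7 ratio has 16 parts, so with N = 546 the expected counts are:
  colored: 546 × 9/16 = 307.125
  colorless: 546 × 7/16 = 238.875
χ² = Σ (O − E)² / E
  colored: (352 − 307.125)² / 307.125 = 6.5568
  colorless: (194 − 238.875)² / 238.875 = 8.4302
χ² = 6.5568 + 8.4302 = 14.987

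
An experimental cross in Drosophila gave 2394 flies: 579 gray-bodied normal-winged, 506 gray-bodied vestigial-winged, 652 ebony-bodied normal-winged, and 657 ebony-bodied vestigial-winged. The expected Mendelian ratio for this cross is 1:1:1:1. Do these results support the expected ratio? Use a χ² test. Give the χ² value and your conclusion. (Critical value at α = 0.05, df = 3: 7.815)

Total ratio parts = 4. Expected numbers out of 2394:
  gray-bodied normal-winged: 2394 × 1/4 = 598.5
  gray-bodied vestigial-winged: 2394 × 1/4 = 598.5
  ebony-bodied normal-winged: 2394 × 1/4 = 598.5
  ebony-bodied vestigial-winged: 2394 × 1/4 = 598.5
χ² = Σ (O − E)² / E
  gray-bodied normal-winged: (579 − 598.5)² / 598.5 = 0.6353
  gray-bodied vestigial-winged: (506 − 598.5)² / 598.5 = 14.2962
  ebony-bodied normal-winged: (652 − 598.5)² / 598.5 = 4.7824
  ebony-bodied vestigial-winged: (657 − 598.5)² / 598.5 = 5.7180
χ² = 0.6353 + 14.2962 + 4.7824 + 5.7180 = 25.4319 ≈ 25.432
Degrees of freedom = 4 − 1 = 3; critical value at α = 0.05 is 7.815.
Since 25.432 > 7.815, we reject the null hypothesis — the data do not fit the 1:1:1:1 ratio.

25.432; not consistent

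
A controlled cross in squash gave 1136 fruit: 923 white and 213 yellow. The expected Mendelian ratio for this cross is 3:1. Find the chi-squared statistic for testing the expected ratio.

23.667

Total ratio parts = 4. Expected numbers out of 1136:
  white: 1136 × 3/4 = 852
  yellow: 1136 × 1/4 = 284
χ² = Σ (O − E)² / E
  white: (923 − 852)² / 852 = 5.9167
  yellow: (213 − 284)² / 284 = 17.7500
χ² = 5.9167 + 17.7500 = 23.6667 ≈ 23.667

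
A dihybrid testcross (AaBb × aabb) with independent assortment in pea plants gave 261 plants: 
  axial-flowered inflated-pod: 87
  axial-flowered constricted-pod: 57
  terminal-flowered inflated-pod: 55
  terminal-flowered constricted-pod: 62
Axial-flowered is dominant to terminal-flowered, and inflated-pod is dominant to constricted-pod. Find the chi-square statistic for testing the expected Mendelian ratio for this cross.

10.065

A dihybrid testcross with independent assortment gives a 1:1:1:1 ratio.
Under the 1:1:1:1 hypothesis (Σ ratio = 4, N = 261):
  axial-flowered inflated-pod: 261 × 1/4 = 65.25
  axial-flowered constricted-pod: 261 × 1/4 = 65.25
  terminal-flowered inflated-pod: 261 × 1/4 = 65.25
  terminal-flowered constricted-pod: 261 × 1/4 = 65.25
χ² = Σ (O − E)² / E
  axial-flowered inflated-pod: (87 − 65.25)² / 65.25 = 7.2500
  axial-flowered constricted-pod: (57 − 65.25)² / 65.25 = 1.0431
  terminal-flowered inflated-pod: (55 − 65.25)² / 65.25 = 1.6102
  terminal-flowered constricted-pod: (62 − 65.25)² / 65.25 = 0.1619
χ² = 7.2500 + 1.0431 + 1.6102 + 0.1619 = 10.0652 ≈ 10.065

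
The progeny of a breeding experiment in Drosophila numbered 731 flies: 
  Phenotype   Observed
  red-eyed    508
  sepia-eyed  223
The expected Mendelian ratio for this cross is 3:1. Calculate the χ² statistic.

Expected counts for N = 731 under a 3:1 ratio (total parts = 4):
  red-eyed: 731 × 3/4 = 548.25
  sepia-eyed: 731 × 1/4 = 182.75
χ² = Σ (O − E)² / E
  red-eyed: (508 − 548.25)² / 548.25 = 2.9550
  sepia-eyed: (223 − 182.75)² / 182.75 = 8.8649
χ² = 2.9550 + 8.8649 = 11.8199 ≈ 11.820

11.820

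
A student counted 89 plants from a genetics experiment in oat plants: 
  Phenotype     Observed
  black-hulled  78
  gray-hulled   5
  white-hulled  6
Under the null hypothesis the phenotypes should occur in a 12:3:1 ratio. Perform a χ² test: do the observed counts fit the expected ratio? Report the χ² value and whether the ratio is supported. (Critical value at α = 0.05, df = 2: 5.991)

Total ratio parts = 16. Expected numbers out of 89:
  black-hulled: 89 × 12/16 = 66.75
  gray-hulled: 89 × 3/16 = 16.6875
  white-hulled: 89 × 1/16 = 5.5625
χ² = Σ (O − E)² / E
  black-hulled: (78 − 66.75)² / 66.75 = 1.8961
  gray-hulled: (5 − 16.6875)² / 16.6875 = 8.1856
  white-hulled: (6 − 5.5625)² / 5.5625 = 0.0344
χ² = 1.8961 + 8.1856 + 0.0344 = 10.1161 ≈ 10.116
Degrees of freedom = 3 − 1 = 2; critical value at α = 0.05 is 5.991.
Since 10.116 > 5.991, we reject the null hypothesis — the data do not fit the 12:3:1 ratio.

10.116; not consistent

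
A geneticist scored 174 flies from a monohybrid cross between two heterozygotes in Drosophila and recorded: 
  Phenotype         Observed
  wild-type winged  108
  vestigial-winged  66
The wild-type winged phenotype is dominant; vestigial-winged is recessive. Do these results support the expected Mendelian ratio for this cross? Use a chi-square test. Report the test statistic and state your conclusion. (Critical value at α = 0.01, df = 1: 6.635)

15.517; not consistent

For a monohybrid cross between heterozygotes with complete dominance, the expected phenotypic ratio is 3:1.
The 3:1 ratio has 4 parts, so with N = 174 the expected counts are:
  wild-type winged: 174 × 3/4 = 130.5
  vestigial-winged: 174 × 1/4 = 43.5
χ² = Σ (O − E)² / E
  wild-type winged: (108 − 130.5)² / 130.5 = 3.8793
  vestigial-winged: (66 − 43.5)² / 43.5 = 11.6379
χ² = 3.8793 + 11.6379 = 15.5172 ≈ 15.517
Degrees of freedom = 2 − 1 = 1; critical value at α = 0.01 is 6.635.
Since 15.517 > 6.635, we reject the null hypothesis — the data do not fit the 3:1 ratio.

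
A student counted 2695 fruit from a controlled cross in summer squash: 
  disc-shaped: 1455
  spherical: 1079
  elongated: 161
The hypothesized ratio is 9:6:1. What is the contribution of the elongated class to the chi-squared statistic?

0.328

Under the 9:6:1 hypothesis (Σ ratio = 16, N = 2695):
  disc-shaped: 2695 × 9/16 = 1515.9375
  spherical: 2695 × 6/16 = 1010.625
  elongated: 2695 × 1/16 = 168.4375
Contribution of elongated: (161 − 168.4375)² / 168.4375 = 0.3284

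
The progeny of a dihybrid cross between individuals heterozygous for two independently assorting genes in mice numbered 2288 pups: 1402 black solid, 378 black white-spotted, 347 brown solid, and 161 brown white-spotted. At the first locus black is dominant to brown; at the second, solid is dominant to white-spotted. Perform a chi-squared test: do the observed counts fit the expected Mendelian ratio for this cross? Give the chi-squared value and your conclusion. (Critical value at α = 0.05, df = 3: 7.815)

A dihybrid F₂ with independent assortment and complete dominance at both loci gives a 9:3:3:1 phenotypic ratio.
Expected counts for N = 2288 under a 9:3:3:1 ratio (total parts = 16):
  black solid: 2288 × 9/16 = 1287
  black white-spotted: 2288 × 3/16 = 429
  brown solid: 2288 × 3/16 = 429
  brown white-spotted: 2288 × 1/16 = 143
χ² = Σ (O − E)² / E
  black solid: (1402 − 1287)² / 1287 = 10.2758
  black white-spotted: (378 − 429)² / 429 = 6.0629
  brown solid: (347 − 429)² / 429 = 15.6737
  brown white-spotted: (161 − 143)² / 143 = 2.2657
χ² = 10.2758 + 6.0629 + 15.6737 + 2.2657 = 34.2781 ≈ 34.278
Degrees of freedom = 4 − 1 = 3; critical value at α = 0.05 is 7.815.
Since 34.278 > 7.815, we reject the null hypothesis — the data do not fit the 9:3:3:1 ratio.

34.278; not consistent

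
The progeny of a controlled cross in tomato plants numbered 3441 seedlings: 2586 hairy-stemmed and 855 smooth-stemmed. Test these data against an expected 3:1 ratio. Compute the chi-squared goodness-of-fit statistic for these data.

Expected counts for N = 3441 under a 3:1 ratio (total parts = 4):
  hairy-stemmed: 3441 × 3/4 = 2580.75
  smooth-stemmed: 3441 × 1/4 = 860.25
χ² = Σ (O − E)² / E
  hairy-stemmed: (2586 − 2580.75)² / 2580.75 = 0.0107
  smooth-stemmed: (855 − 860.25)² / 860.25 = 0.0320
χ² = 0.0107 + 0.0320 = 0.0427 ≈ 0.043

0.043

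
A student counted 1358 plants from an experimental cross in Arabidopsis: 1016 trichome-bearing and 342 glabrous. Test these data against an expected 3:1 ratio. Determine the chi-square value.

0.025

The 3:1 ratio has 4 parts, so with N = 1358 the expected counts are:
  trichome-bearing: 1358 × 3/4 = 1018.5
  glabrous: 1358 × 1/4 = 339.5
χ² = Σ (O − E)² / E
  trichome-bearing: (1016 − 1018.5)² / 1018.5 = 0.0061
  glabrous: (342 − 339.5)² / 339.5 = 0.0184
χ² = 0.0061 + 0.0184 = 0.0245 ≈ 0.025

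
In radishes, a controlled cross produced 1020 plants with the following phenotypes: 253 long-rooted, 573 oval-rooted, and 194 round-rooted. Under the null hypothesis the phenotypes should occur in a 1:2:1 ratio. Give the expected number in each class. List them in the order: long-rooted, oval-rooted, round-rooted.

The 1:2:1 ratio has 4 parts, so with N = 1020 the expected counts are:
  long-rooted: 1020 × 1/4 = 255
  oval-rooted: 1020 × 2/4 = 510
  round-rooted: 1020 × 1/4 = 255

255, 510, 255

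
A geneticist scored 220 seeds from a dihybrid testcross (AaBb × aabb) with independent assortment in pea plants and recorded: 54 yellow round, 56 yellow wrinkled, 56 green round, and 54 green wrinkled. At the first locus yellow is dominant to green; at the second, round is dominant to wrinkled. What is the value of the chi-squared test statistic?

0.073

A dihybrid testcross with independent assortment gives a 1:1:1:1 ratio.
The 1:1:1:1 ratio has 4 parts, so with N = 220 the expected counts are:
  yellow round: 220 × 1/4 = 55
  yellow wrinkled: 220 × 1/4 = 55
  green round: 220 × 1/4 = 55
  green wrinkled: 220 × 1/4 = 55
χ² = Σ (O − E)² / E
  yellow round: (54 − 55)² / 55 = 0.0182
  yellow wrinkled: (56 − 55)² / 55 = 0.0182
  green round: (56 − 55)² / 55 = 0.0182
  green wrinkled: (54 − 55)² / 55 = 0.0182
χ² = 0.0182 + 0.0182 + 0.0182 + 0.0182 = 0.0728 ≈ 0.073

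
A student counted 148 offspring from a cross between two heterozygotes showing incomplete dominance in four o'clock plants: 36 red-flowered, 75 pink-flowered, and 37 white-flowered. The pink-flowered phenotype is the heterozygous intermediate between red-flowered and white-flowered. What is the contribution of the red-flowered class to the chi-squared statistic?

With incomplete dominance, a heterozygote × heterozygote cross gives a 1:2:1 phenotypic ratio.
The 1:2:1 ratio has 4 parts, so with N = 148 the expected counts are:
  red-flowered: 148 × 1/4 = 37
  pink-flowered: 148 × 2/4 = 74
  white-flowered: 148 × 1/4 = 37
Contribution of red-flowered: (36 − 37)² / 37 = 0.0270

0.027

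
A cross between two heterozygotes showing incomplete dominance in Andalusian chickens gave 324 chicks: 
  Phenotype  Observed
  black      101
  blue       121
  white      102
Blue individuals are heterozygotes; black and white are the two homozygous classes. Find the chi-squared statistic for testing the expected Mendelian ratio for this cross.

20.759

With incomplete dominance, a heterozygote × heterozygote cross gives a 1:2:1 phenotypic ratio.
Total ratio parts = 4. Expected numbers out of 324:
  black: 324 × 1/4 = 81
  blue: 324 × 2/4 = 162
  white: 324 × 1/4 = 81
χ² = Σ (O − E)² / E
  black: (101 − 81)² / 81 = 4.9383
  blue: (121 − 162)² / 162 = 10.3765
  white: (102 − 81)² / 81 = 5.4444
χ² = 4.9383 + 10.3765 + 5.4444 = 20.7592 ≈ 20.759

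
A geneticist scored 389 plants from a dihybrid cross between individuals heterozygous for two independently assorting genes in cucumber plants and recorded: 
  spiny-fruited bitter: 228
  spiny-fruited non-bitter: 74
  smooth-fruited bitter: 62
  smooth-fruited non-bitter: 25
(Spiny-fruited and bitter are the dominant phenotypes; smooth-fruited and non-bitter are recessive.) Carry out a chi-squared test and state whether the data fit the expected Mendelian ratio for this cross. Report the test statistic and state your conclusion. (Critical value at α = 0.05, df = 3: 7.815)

2.061; consistent

A dihybrid F₂ with independent assortment and complete dominance at both loci gives a 9:3:3:1 phenotypic ratio.
Total ratio parts = 16. Expected numbers out of 389:
  spiny-fruited bitter: 389 × 9/16 = 218.8125
  spiny-fruited non-bitter: 389 × 3/16 = 72.9375
  smooth-fruited bitter: 389 × 3/16 = 72.9375
  smooth-fruited non-bitter: 389 × 1/16 = 24.3125
χ² = Σ (O − E)² / E
  spiny-fruited bitter: (228 − 218.8125)² / 218.8125 = 0.3858
  spiny-fruited non-bitter: (74 − 72.9375)² / 72.9375 = 0.0155
  smooth-fruited bitter: (62 − 72.9375)² / 72.9375 = 1.6402
  smooth-fruited non-bitter: (25 − 24.3125)² / 24.3125 = 0.0194
χ² = 0.3858 + 0.0155 + 1.6402 + 0.0194 = 2.0609 ≈ 2.061
Degrees of freedom = 4 − 1 = 3; critical value at α = 0.05 is 7.815.
Since 2.061 < 7.815, we fail to reject the null hypothesis — the data are consistent with the 9:3:3:1 ratio.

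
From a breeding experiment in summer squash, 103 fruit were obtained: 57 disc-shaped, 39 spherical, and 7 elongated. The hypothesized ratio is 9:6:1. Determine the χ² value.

Under the 9:6:1 hypothesis (Σ ratio = 16, N = 103):
  disc-shaped: 103 × 9/16 = 57.9375
  spherical: 103 × 6/16 = 38.625
  elongated: 103 × 1/16 = 6.4375
χ² = Σ (O − E)² / E
  disc-shaped: (57 − 57.9375)² / 57.9375 = 0.0152
  spherical: (39 − 38.625)² / 38.625 = 0.0036
  elongated: (7 − 6.4375)² / 6.4375 = 0.0492
χ² = 0.0152 + 0.0036 + 0.0492 = 0.068

0.068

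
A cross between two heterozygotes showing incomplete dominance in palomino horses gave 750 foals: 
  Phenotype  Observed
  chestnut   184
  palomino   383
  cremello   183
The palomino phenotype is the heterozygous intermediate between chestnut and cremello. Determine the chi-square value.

With incomplete dominance, a heterozygote × heterozygote cross gives a 1:2:1 phenotypic ratio.
Expected counts for N = 750 under a 1:2:1 ratio (total parts = 4):
  chestnut: 750 × 1/4 = 187.5
  palomino: 750 × 2/4 = 375
  cremello: 750 × 1/4 = 187.5
χ² = Σ (O − E)² / E
  chestnut: (184 − 187.5)² / 187.5 = 0.0653
  palomino: (383 − 375)² / 375 = 0.1707
  cremello: (183 − 187.5)² / 187.5 = 0.1080
χ² = 0.0653 + 0.1707 + 0.1080 = 0.344

0.344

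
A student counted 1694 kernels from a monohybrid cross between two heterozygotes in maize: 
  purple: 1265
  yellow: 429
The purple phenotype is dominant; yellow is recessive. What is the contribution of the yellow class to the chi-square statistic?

0.071

For a monohybrid cross between heterozygotes with complete dominance, the expected phenotypic ratio is 3:1.
The 3:1 ratio has 4 parts, so with N = 1694 the expected counts are:
  purple: 1694 × 3/4 = 1270.5
  yellow: 1694 × 1/4 = 423.5
Contribution of yellow: (429 − 423.5)² / 423.5 = 0.0714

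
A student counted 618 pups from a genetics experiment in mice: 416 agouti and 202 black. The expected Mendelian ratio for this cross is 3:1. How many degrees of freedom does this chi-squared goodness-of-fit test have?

1

A goodness-of-fit test with 2 phenotype classes has df = 2 − 1 = 1.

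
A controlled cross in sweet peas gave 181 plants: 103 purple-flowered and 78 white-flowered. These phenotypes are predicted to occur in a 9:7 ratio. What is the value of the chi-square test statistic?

0.032

Expected counts for N = 181 under a 9:7 ratio (total parts = 16):
  purple-flowered: 181 × 9/16 = 101.8125
  white-flowered: 181 × 7/16 = 79.1875
χ² = Σ (O − E)² / E
  purple-flowered: (103 − 101.8125)² / 101.8125 = 0.0139
  white-flowered: (78 − 79.1875)² / 79.1875 = 0.0178
χ² = 0.0139 + 0.0178 = 0.0317 ≈ 0.032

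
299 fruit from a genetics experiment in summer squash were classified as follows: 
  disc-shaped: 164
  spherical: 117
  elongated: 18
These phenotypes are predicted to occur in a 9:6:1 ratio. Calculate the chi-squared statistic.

Total ratio parts = 16. Expected numbers out of 299:
  disc-shaped: 299 × 9/16 = 168.1875
  spherical: 299 × 6/16 = 112.125
  elongated: 299 × 1/16 = 18.6875
χ² = Σ (O − E)² / E
  disc-shaped: (164 − 168.1875)² / 168.1875 = 0.1043
  spherical: (117 − 112.125)² / 112.125 = 0.2120
  elongated: (18 − 18.6875)² / 18.6875 = 0.0253
χ² = 0.1043 + 0.2120 + 0.0253 = 0.3416 ≈ 0.342

0.342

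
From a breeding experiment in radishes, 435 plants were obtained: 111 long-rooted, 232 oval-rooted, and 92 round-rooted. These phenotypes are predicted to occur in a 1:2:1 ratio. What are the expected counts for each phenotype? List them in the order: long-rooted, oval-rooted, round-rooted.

The 1:2:1 ratio has 4 parts, so with N = 435 the expected counts are:
  long-rooted: 435 × 1/4 = 108.75
  oval-rooted: 435 × 2/4 = 217.5
  round-rooted: 435 × 1/4 = 108.75

108.75, 217.5, 108.75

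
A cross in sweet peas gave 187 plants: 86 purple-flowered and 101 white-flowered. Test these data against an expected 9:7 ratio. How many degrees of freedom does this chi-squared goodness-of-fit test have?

A goodness-of-fit test with 2 phenotype classes has df = 2 − 1 = 1.

1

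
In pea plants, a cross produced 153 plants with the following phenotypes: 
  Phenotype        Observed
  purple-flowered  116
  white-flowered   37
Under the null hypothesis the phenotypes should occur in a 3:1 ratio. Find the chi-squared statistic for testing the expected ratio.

0.054

Total ratio parts = 4. Expected numbers out of 153:
  purple-flowered: 153 × 3/4 = 114.75
  white-flowered: 153 × 1/4 = 38.25
χ² = Σ (O − E)² / E
  purple-flowered: (116 − 114.75)² / 114.75 = 0.0136
  white-flowered: (37 − 38.25)² / 38.25 = 0.0408
χ² = 0.0136 + 0.0408 = 0.0544 ≈ 0.054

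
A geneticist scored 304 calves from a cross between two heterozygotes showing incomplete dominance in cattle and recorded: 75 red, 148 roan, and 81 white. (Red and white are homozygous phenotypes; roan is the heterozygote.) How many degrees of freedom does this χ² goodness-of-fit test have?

2

With incomplete dominance, a heterozygote × heterozygote cross gives a 1:2:1 phenotypic ratio.
A goodness-of-fit test with 3 phenotype classes has df = 3 − 1 = 2.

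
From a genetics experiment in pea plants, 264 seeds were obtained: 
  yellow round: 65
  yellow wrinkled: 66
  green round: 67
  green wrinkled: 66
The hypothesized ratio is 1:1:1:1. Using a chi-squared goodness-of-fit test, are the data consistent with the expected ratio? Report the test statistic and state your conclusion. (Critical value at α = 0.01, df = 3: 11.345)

0.030; consistent

Total ratio parts = 4. Expected numbers out of 264:
  yellow round: 264 × 1/4 = 66
  yellow wrinkled: 264 × 1/4 = 66
  green round: 264 × 1/4 = 66
  green wrinkled: 264 × 1/4 = 66
χ² = Σ (O − E)² / E
  yellow round: (65 − 66)² / 66 = 0.0152
  yellow wrinkled: (66 − 66)² / 66 = 0.0000
  green round: (67 − 66)² / 66 = 0.0152
  green wrinkled: (66 − 66)² / 66 = 0.0000
χ² = 0.0152 + 0.0000 + 0.0152 + 0.0000 = 0.0304 ≈ 0.030
Degrees of freedom = 4 − 1 = 3; critical value at α = 0.01 is 11.345.
Since 0.030 < 11.345, we fail to reject the null hypothesis — the data are consistent with the 1:1:1:1 ratio.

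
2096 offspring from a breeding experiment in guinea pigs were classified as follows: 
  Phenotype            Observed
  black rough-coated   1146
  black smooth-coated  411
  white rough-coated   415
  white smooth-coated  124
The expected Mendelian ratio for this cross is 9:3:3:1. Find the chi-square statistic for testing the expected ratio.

Under the 9:3:3:1 hypothesis (Σ ratio = 16, N = 2096):
  black rough-coated: 2096 × 9/16 = 1179
  black smooth-coated: 2096 × 3/16 = 393
  white rough-coated: 2096 × 3/16 = 393
  white smooth-coated: 2096 × 1/16 = 131
χ² = Σ (O − E)² / E
  black rough-coated: (1146 − 1179)² / 1179 = 0.9237
  black smooth-coated: (411 − 393)² / 393 = 0.8244
  white rough-coated: (415 − 393)² / 393 = 1.2316
  white smooth-coated: (124 − 131)² / 131 = 0.3740
χ² = 0.9237 + 0.8244 + 1.2316 + 0.3740 = 3.3537 ≈ 3.354

3.354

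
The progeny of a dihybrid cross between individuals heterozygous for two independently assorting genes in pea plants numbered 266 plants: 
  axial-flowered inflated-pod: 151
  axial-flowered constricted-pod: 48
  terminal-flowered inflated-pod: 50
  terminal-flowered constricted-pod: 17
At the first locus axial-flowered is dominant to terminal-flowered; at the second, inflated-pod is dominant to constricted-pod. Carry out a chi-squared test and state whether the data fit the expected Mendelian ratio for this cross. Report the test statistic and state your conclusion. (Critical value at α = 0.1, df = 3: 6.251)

0.092; consistent

A dihybrid F₂ with independent assortment and complete dominance at both loci gives a 9:3:3:1 phenotypic ratio.
The 9:3:3:1 ratio has 16 parts, so with N = 266 the expected counts are:
  axial-flowered inflated-pod: 266 × 9/16 = 149.625
  axial-flowered constricted-pod: 266 × 3/16 = 49.875
  terminal-flowered inflated-pod: 266 × 3/16 = 49.875
  terminal-flowered constricted-pod: 266 × 1/16 = 16.625
χ² = Σ (O − E)² / E
  axial-flowered inflated-pod: (151 − 149.625)² / 149.625 = 0.0126
  axial-flowered constricted-pod: (48 − 49.875)² / 49.875 = 0.0705
  terminal-flowered inflated-pod: (50 − 49.875)² / 49.875 = 0.0003
  terminal-flowered constricted-pod: (17 − 16.625)² / 16.625 = 0.0085
χ² = 0.0126 + 0.0705 + 0.0003 + 0.0085 = 0.0919 ≈ 0.092
Degrees of freedom = 4 − 1 = 3; critical value at α = 0.1 is 6.251.
Since 0.092 < 6.251, we fail to reject the null hypothesis — the data are consistent with the 9:3:3:1 ratio.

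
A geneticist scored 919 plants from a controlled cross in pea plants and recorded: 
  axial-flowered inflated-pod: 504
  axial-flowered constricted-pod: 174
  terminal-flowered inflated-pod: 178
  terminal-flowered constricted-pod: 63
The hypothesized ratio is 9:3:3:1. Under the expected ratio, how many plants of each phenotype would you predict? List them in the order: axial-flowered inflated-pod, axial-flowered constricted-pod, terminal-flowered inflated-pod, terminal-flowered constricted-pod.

516.9375, 172.3125, 172.3125, 57.4375

Under the 9:3:3:1 hypothesis (Σ ratio = 16, N = 919):
  axial-flowered inflated-pod: 919 × 9/16 = 516.9375
  axial-flowered constricted-pod: 919 × 3/16 = 172.3125
  terminal-flowered inflated-pod: 919 × 3/16 = 172.3125
  terminal-flowered constricted-pod: 919 × 1/16 = 57.4375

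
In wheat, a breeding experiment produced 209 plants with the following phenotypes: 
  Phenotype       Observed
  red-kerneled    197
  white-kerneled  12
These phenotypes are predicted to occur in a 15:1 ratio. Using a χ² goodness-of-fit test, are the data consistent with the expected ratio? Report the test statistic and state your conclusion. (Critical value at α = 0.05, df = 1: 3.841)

0.092; consistent

Under the 15:1 hypothesis (Σ ratio = 16, N = 209):
  red-kerneled: 209 × 15/16 = 195.9375
  white-kerneled: 209 × 1/16 = 13.0625
χ² = Σ (O − E)² / E
  red-kerneled: (197 − 195.9375)² / 195.9375 = 0.0058
  white-kerneled: (12 − 13.0625)² / 13.0625 = 0.0864
χ² = 0.0058 + 0.0864 = 0.0922 ≈ 0.092
Degrees of freedom = 2 − 1 = 1; critical value at α = 0.05 is 3.841.
Since 0.092 < 3.841, we fail to reject the null hypothesis — the data are consistent with the 15:1 ratio.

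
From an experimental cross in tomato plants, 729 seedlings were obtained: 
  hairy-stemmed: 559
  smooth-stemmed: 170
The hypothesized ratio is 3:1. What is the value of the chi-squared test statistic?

Expected counts for N = 729 under a 3:1 ratio (total parts = 4):
  hairy-stemmed: 729 × 3/4 = 546.75
  smooth-stemmed: 729 × 1/4 = 182.25
χ² = Σ (O − E)² / E
  hairy-stemmed: (559 − 546.75)² / 546.75 = 0.2745
  smooth-stemmed: (170 − 182.25)² / 182.25 = 0.8234
χ² = 0.2745 + 0.8234 = 1.0979 ≈ 1.098

1.098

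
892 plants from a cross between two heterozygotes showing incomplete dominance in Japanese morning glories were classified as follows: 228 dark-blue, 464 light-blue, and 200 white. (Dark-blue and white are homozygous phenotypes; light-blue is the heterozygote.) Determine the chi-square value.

With incomplete dominance, a heterozygote × heterozygote cross gives a 1:2:1 phenotypic ratio.
The 1:2:1 ratio has 4 parts, so with N = 892 the expected counts are:
  dark-blue: 892 × 1/4 = 223
  light-blue: 892 × 2/4 = 446
  white: 892 × 1/4 = 223
χ² = Σ (O − E)² / E
  dark-blue: (228 − 223)² / 223 = 0.1121
  light-blue: (464 − 446)² / 446 = 0.7265
  white: (200 − 223)² / 223 = 2.3722
χ² = 0.1121 + 0.7265 + 2.3722 = 3.2108 ≈ 3.211

3.211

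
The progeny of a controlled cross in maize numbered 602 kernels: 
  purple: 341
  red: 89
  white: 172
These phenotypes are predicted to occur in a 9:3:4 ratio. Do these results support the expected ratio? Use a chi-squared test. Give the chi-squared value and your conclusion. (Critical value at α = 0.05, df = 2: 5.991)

Total ratio parts = 16. Expected numbers out of 602:
  purple: 602 × 9/16 = 338.625
  red: 602 × 3/16 = 112.875
  white: 602 × 4/16 = 150.5
χ² = Σ (O − E)² / E
  purple: (341 − 338.625)² / 338.625 = 0.0167
  red: (89 − 112.875)² / 112.875 = 5.0500
  white: (172 − 150.5)² / 150.5 = 3.0714
χ² = 0.0167 + 5.0500 + 3.0714 = 8.1381 ≈ 8.138
Degrees of freedom = 3 − 1 = 2; critical value at α = 0.05 is 5.991.
Since 8.138 > 5.991, we reject the null hypothesis — the data do not fit the 9:3:4 ratio.

8.138; not consistent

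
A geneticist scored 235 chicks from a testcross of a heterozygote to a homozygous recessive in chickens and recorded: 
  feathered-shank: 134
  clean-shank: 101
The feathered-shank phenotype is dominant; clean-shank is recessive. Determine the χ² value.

4.634

A testcross of a heterozygote (Aa × aa) gives a 1:1 phenotypic ratio.
Under the 1:1 hypothesis (Σ ratio = 2, N = 235):
  feathered-shank: 235 × 1/2 = 117.5
  clean-shank: 235 × 1/2 = 117.5
χ² = Σ (O − E)² / E
  feathered-shank: (134 − 117.5)² / 117.5 = 2.3170
  clean-shank: (101 − 117.5)² / 117.5 = 2.3170
χ² = 2.3170 + 2.3170 = 4.634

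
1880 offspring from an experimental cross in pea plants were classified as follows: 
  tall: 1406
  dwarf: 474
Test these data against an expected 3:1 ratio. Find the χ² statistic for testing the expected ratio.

0.045

Under the 3:1 hypothesis (Σ ratio = 4, N = 1880):
  tall: 1880 × 3/4 = 1410
  dwarf: 1880 × 1/4 = 470
χ² = Σ (O − E)² / E
  tall: (1406 − 1410)² / 1410 = 0.0113
  dwarf: (474 − 470)² / 470 = 0.0340
χ² = 0.0113 + 0.0340 = 0.0453 ≈ 0.045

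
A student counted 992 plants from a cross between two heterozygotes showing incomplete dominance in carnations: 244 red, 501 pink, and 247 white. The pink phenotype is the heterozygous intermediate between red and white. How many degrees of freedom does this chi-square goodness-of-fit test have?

With incomplete dominance, a heterozygote × heterozygote cross gives a 1:2:1 phenotypic ratio.
A goodness-of-fit test with 3 phenotype classes has df = 3 − 1 = 2.

2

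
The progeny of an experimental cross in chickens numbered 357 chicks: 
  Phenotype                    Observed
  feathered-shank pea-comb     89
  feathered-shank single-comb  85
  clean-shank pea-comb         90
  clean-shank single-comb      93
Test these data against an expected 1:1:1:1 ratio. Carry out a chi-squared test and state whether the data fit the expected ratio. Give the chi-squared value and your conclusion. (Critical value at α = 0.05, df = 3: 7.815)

0.367; consistent

Expected counts for N = 357 under a 1:1:1:1 ratio (total parts = 4):
  feathered-shank pea-comb: 357 × 1/4 = 89.25
  feathered-shank single-comb: 357 × 1/4 = 89.25
  clean-shank pea-comb: 357 × 1/4 = 89.25
  clean-shank single-comb: 357 × 1/4 = 89.25
χ² = Σ (O − E)² / E
  feathered-shank pea-comb: (89 − 89.25)² / 89.25 = 0.0007
  feathered-shank single-comb: (85 − 89.25)² / 89.25 = 0.2024
  clean-shank pea-comb: (90 − 89.25)² / 89.25 = 0.0063
  clean-shank single-comb: (93 − 89.25)² / 89.25 = 0.1576
χ² = 0.0007 + 0.2024 + 0.0063 + 0.1576 = 0.367
Degrees of freedom = 4 − 1 = 3; critical value at α = 0.05 is 7.815.
Since 0.367 < 7.815, we fail to reject the null hypothesis — the data are consistent with the 1:1:1:1 ratio.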